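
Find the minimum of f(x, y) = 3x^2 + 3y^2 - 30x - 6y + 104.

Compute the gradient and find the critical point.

f(x,y) = 3x^2 + 3y^2 - 30x - 6y + 104
df/dx = 6x + (-30) = 0  =>  x = 5
df/dy = 6y + (-6) = 0  =>  y = 1
f(5, 1) = 3*(5)^2 + 3*(1)^2 + -30*(5) + -6*(1) + 104 = 26
Hessian is diagonal with entries 6, 6 > 0, so this is a minimum.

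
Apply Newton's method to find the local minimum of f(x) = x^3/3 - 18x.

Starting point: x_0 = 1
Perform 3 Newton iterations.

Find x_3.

f(x) = x^3/3 - 18x
f'(x) = x^2 - 18, f''(x) = 2x
Newton update: x_{n+1} = x_n - (x_n^2 - 18)/(2*x_n)
Step 1: x_0 = 1, f'=-17, f''=2, x_1 = 19/2
Step 2: x_1 = 19/2, f'=289/4, f''=19, x_2 = 433/76
Step 3: x_2 = 433/76, f'=83521/5776, f''=433/38, x_3 = 291457/65816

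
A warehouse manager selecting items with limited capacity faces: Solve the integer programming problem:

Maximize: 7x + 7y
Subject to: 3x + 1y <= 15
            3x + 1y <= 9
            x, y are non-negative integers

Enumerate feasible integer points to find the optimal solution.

Constraint 1: 3x + 1y <= 15
Constraint 2: 3x + 1y <= 9
Feasible x range (need y >= 0): 0 <= x <= min(15/3, 9/3) => x in {0, ..., 3}.
Enumerate feasible integer points row by row (the coefficient of y is 7 > 0, so for each x the largest feasible y gives the best value):
  x = 0: y <= min((15 - 3*0)/1, (9 - 3*0)/1) => y in {0, ..., 9}; best 7*0 + 7*9 = 63
  x = 1: y <= min((15 - 3*1)/1, (9 - 3*1)/1) => y in {0, ..., 6}; best 7*1 + 7*6 = 49
  x = 2: y <= min((15 - 3*2)/1, (9 - 3*2)/1) => y in {0, ..., 3}; best 7*2 + 7*3 = 35
  x = 3: y <= min((15 - 3*3)/1, (9 - 3*3)/1) => y in {0}; best 7*3 + 7*0 = 21
The maximum 7x + 7y = 63 is achieved at x = 0, y = 9.
Check: 3*0 + 1*9 = 9 <= 15 and 3*0 + 1*9 = 9 <= 9.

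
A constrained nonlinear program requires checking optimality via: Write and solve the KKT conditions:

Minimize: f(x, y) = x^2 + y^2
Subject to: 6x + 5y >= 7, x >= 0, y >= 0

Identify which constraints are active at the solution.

KKT conditions for min x^2 + y^2 s.t. 6x + 5y >= 7, x >= 0, y >= 0:
Stationarity: 2x = mu*6 + mu_x, 2y = mu*5 + mu_y, with mu, mu_x, mu_y >= 0
Complementary slackness: mu*(6x + 5y - 7) = 0, mu_x*x = 0, mu_y*y = 0
(0, 0) is infeasible (6*0 + 5*0 < 7), so if mu = 0 stationarity would force x = mu_x/2 >= 0, y = mu_y/2 >= 0 with mu_x*x = mu_y*y = 0, i.e. x = y = 0: contradiction. Hence mu > 0 and 6x + 5y = 7 is active.
Try x > 0, y > 0 (so mu_x = mu_y = 0): x = 6*mu/2, y = 5*mu/2
Substitute: 6*(6*mu/2) + 5*(5*mu/2) = 7
  mu*61/2 = 7 => mu = 14/61
x* = 42/61 > 0, y* = 35/61 > 0, consistent with mu_x = mu_y = 0.
f is convex and the constraints are linear, so this KKT point is the global minimum.
f* = 49/61
Active constraints: 6x + 5y >= 7 (holds with equality, mu = 14/61 > 0); x >= 0 and y >= 0 are inactive (mu_x = mu_y = 0).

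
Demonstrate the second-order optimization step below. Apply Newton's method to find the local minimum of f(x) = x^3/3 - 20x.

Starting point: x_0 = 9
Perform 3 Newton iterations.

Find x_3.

f(x) = x^3/3 - 20x
f'(x) = x^2 - 20, f''(x) = 2x
Newton update: x_{n+1} = x_n - (x_n^2 - 20)/(2*x_n)
Step 1: x_0 = 9, f'=61, f''=18, x_1 = 101/18
Step 2: x_1 = 101/18, f'=3721/324, f''=101/9, x_2 = 16681/3636
Step 3: x_2 = 16681/3636, f'=13845841/13220496, f''=16681/1818, x_3 = 542665681/121304232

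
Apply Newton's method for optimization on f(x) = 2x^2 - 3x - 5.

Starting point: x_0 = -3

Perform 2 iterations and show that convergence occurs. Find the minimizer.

f(x) = 2x^2 - 3x - 5, f'(x) = 4x + (-3), f''(x) = 4
Step 1: f'(-3) = -15, x_1 = -3 - -15/4 = 3/4
Step 2: f'(3/4) = 0, x_2 = 3/4 (converged)
Newton's method converges in 1 step for quadratics.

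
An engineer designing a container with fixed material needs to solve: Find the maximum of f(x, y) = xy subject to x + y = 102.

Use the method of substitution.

Substitute y = 102 - x into f(x,y) = xy:
g(x) = x(102 - x) = 102x - x^2
g'(x) = 102 - 2x = 0  =>  x = 51
y = 102 - 51 = 51
Maximum value = 51 * 51 = 2601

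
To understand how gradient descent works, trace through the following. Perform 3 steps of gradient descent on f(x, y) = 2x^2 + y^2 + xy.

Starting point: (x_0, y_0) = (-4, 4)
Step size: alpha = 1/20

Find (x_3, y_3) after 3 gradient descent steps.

f(x,y) = 2x^2 + y^2 + xy
grad_x = 4x + 1y, grad_y = 2y + 1x
Step 1: grad = (-12, 4), (-17/5, 19/5)
Step 2: grad = (-49/5, 21/5), (-291/100, 359/100)
Step 3: grad = (-161/20, 427/100), (-1003/400, 6753/2000)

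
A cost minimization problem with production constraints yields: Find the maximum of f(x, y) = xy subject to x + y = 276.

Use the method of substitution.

Substitute y = 276 - x into f(x,y) = xy:
g(x) = x(276 - x) = 276x - x^2
g'(x) = 276 - 2x = 0  =>  x = 138
y = 276 - 138 = 138
Maximum value = 138 * 138 = 19044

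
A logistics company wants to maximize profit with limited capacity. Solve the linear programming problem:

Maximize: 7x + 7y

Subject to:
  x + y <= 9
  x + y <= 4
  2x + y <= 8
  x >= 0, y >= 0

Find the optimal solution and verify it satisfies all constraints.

Feasible vertices: (0, 0), (0, 4), (4, 0)
Objective 7x + 7y at each vertex:
  (0, 0): 0
  (0, 4): 28
  (4, 0): 28
Maximum is 28 at (0, 4).
Verify constraints at (x, y) = (0, 4):
  1*0 + 1*4 = 4 <= 9
  1*0 + 1*4 = 4 <= 4 (active)
  2*0 + 1*4 = 4 <= 8
  x = 0 >= 0, y = 4 >= 0. All constraints satisfied.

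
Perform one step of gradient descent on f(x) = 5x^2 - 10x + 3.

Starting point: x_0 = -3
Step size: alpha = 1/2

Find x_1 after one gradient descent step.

f(x) = 5x^2 - 10x + 3
f'(x) = 10x - 10
f'(-3) = 10*-3 + (-10) = -40
x_1 = x_0 - alpha * f'(x_0) = -3 - 1/2 * -40 = 17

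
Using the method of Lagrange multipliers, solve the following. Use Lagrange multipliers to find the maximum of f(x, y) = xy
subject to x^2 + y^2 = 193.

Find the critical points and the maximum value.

Lagrange conditions: y = 2*lambda*x and x = 2*lambda*y
If x = 0 then y = 0, violating the constraint, so x, y != 0.
Dividing: y/x = x/y => x^2 = y^2 => y = x or y = -x
Constraint: 2x^2 = 193 => x^2 = 193/2 => x = +/-sqrt(193/2)
Critical points: (sqrt(193/2), sqrt(193/2)), (-sqrt(193/2), -sqrt(193/2)), (sqrt(193/2), -sqrt(193/2)), (-sqrt(193/2), sqrt(193/2))
  y = x:  xy = x^2 = 193/2  at (sqrt(193/2), sqrt(193/2)) and (-sqrt(193/2), -sqrt(193/2))
  y = -x: xy = -x^2 = -193/2 at (sqrt(193/2), -sqrt(193/2)) and (-sqrt(193/2), sqrt(193/2))
Maximum xy = 193/2 at (sqrt(193/2), sqrt(193/2)) and (-sqrt(193/2), -sqrt(193/2))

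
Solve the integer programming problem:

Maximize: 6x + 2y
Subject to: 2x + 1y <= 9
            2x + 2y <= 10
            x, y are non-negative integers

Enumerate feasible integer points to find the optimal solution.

Constraint 1: 2x + 1y <= 9
Constraint 2: 2x + 2y <= 10
Feasible x range (need y >= 0): 0 <= x <= min(9/2, 10/2) => x in {0, ..., 4}.
Enumerate feasible integer points row by row (the coefficient of y is 2 > 0, so for each x the largest feasible y gives the best value):
  x = 0: y <= min((9 - 2*0)/1, (10 - 2*0)/2) => y in {0, ..., 5}; best 6*0 + 2*5 = 10
  x = 1: y <= min((9 - 2*1)/1, (10 - 2*1)/2) => y in {0, ..., 4}; best 6*1 + 2*4 = 14
  x = 2: y <= min((9 - 2*2)/1, (10 - 2*2)/2) => y in {0, ..., 3}; best 6*2 + 2*3 = 18
  x = 3: y <= min((9 - 2*3)/1, (10 - 2*3)/2) => y in {0, ..., 2}; best 6*3 + 2*2 = 22
  x = 4: y <= min((9 - 2*4)/1, (10 - 2*4)/2) => y in {0, ..., 1}; best 6*4 + 2*1 = 26
The maximum 6x + 2y = 26 is achieved at x = 4, y = 1.
Check: 2*4 + 1*1 = 9 <= 9 and 2*4 + 2*1 = 10 <= 10.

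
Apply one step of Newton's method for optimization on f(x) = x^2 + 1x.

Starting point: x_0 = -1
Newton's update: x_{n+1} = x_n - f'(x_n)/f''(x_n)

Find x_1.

f(x) = x^2 + 1x
f'(x) = 2x + (1), f''(x) = 2
Newton step: x_1 = x_0 - f'(x_0)/f''(x_0)
f'(-1) = -1
x_1 = -1 - -1/2 = -1/2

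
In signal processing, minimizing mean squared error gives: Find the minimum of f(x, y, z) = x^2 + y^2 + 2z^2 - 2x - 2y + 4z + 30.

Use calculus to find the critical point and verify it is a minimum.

f(x,y,z) = x^2 + y^2 + 2z^2 - 2x - 2y + 4z + 30
df/dx = 2x + (-2) = 0 => x = 1
df/dy = 2y + (-2) = 0 => y = 1
df/dz = 4z + (4) = 0 => z = -1
f(1,1,-1) = 1*(1)^2 + 1*(1)^2 + 2*(-1)^2 + -2*(1) + -2*(1) + 4*(-1) + 30 = 26
Hessian is diagonal with entries 2, 2, 4 > 0, confirmed minimum.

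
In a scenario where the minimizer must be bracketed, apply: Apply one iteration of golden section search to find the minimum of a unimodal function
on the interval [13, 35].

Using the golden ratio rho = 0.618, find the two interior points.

Golden section search on [13, 35].
Golden ratio rho = 0.618 (approx).
Interior points:
  x_1 = 13 + (1-0.618)*22 = 21.4040
  x_2 = 13 + 0.618*22 = 26.5960
Compare f(x_1) and f(x_2) to determine which subinterval to keep.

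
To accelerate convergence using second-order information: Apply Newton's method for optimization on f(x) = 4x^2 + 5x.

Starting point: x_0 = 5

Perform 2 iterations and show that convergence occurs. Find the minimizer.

f(x) = 4x^2 + 5x, f'(x) = 8x + (5), f''(x) = 8
Step 1: f'(5) = 45, x_1 = 5 - 45/8 = -5/8
Step 2: f'(-5/8) = 0, x_2 = -5/8 (converged)
Newton's method converges in 1 step for quadratics.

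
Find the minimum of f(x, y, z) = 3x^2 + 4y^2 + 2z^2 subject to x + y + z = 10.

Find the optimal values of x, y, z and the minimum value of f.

Using Lagrange multipliers on f = 3x^2 + 4y^2 + 2z^2 with constraint x + y + z = 10:
Conditions: 2*3*x = lambda, 2*4*y = lambda, 2*2*z = lambda
So x = lambda/6, y = lambda/8, z = lambda/4
Substituting into constraint: lambda * (13/24) = 10
lambda = 240/13
x = 40/13, y = 30/13, z = 60/13
Minimum value = 1200/13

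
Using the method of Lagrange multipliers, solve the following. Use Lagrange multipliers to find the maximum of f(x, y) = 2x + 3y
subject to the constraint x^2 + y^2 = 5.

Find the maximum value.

Set up Lagrange conditions: grad f = lambda * grad g
  2 = 2*lambda*x
  3 = 2*lambda*y
From these: x/y = 2/3, so x = 2t, y = 3t for some t.
Substitute into constraint: (2t)^2 + (3t)^2 = 5
  t^2 * 13 = 5
  t = sqrt(5/13)
Maximum = 2*x + 3*y = (2^2 + 3^2)*t = 13 * sqrt(5/13) = sqrt(65)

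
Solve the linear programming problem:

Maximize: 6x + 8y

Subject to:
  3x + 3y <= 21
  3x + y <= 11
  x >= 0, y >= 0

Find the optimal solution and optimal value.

Feasible vertices: (0, 0), (0, 7), (2, 5), (11/3, 0)
Objective 6x + 8y at each:
  (0, 0): 0
  (0, 7): 56
  (2, 5): 52
  (11/3, 0): 22
Maximum is 56 at (0, 7).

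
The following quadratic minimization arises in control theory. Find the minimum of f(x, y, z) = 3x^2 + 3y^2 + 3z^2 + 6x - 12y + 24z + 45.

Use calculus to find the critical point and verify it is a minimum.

f(x,y,z) = 3x^2 + 3y^2 + 3z^2 + 6x - 12y + 24z + 45
df/dx = 6x + (6) = 0 => x = -1
df/dy = 6y + (-12) = 0 => y = 2
df/dz = 6z + (24) = 0 => z = -4
f(-1,2,-4) = 3*(-1)^2 + 3*(2)^2 + 3*(-4)^2 + 6*(-1) + -12*(2) + 24*(-4) + 45 = -18
Hessian is diagonal with entries 6, 6, 6 > 0, confirmed minimum.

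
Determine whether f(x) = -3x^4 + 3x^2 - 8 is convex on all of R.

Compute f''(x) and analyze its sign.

f(x) = -3x^4 + 3x^2 - 8
f'(x) = -12x^3 + 6x
f''(x) = -36x^2 + 6
f''(x) = -36x^2 + 6 -> -inf as |x| -> inf
Therefore, f is not globally convex on R.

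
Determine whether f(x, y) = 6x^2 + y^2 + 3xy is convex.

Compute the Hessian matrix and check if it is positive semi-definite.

f(x,y) = 6x^2 + y^2 + 3xy
Hessian H = [[12, 3], [3, 2]]
trace(H) = 14, det(H) = 15
Eigenvalues: (14 +/- sqrt(136)) / 2 = 12.83, 1.169
Since both eigenvalues > 0, f is convex.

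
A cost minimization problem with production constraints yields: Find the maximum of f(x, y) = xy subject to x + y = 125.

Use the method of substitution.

Substitute y = 125 - x into f(x,y) = xy:
g(x) = x(125 - x) = 125x - x^2
g'(x) = 125 - 2x = 0  =>  x = 125/2
y = 125 - 125/2 = 125/2
Maximum value = (125/2) * (125/2) = 15625/4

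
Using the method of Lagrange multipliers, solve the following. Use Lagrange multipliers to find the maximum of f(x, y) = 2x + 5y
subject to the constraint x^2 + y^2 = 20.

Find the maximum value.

Set up Lagrange conditions: grad f = lambda * grad g
  2 = 2*lambda*x
  5 = 2*lambda*y
From these: x/y = 2/5, so x = 2t, y = 5t for some t.
Substitute into constraint: (2t)^2 + (5t)^2 = 20
  t^2 * 29 = 20
  t = sqrt(20/29)
Maximum = 2*x + 5*y = (2^2 + 5^2)*t = 29 * sqrt(20/29) = sqrt(580)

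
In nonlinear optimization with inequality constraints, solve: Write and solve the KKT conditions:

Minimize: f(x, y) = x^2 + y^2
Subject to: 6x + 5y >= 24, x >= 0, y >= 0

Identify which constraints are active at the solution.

KKT conditions for min x^2 + y^2 s.t. 6x + 5y >= 24, x >= 0, y >= 0:
Stationarity: 2x = mu*6 + mu_x, 2y = mu*5 + mu_y, with mu, mu_x, mu_y >= 0
Complementary slackness: mu*(6x + 5y - 24) = 0, mu_x*x = 0, mu_y*y = 0
(0, 0) is infeasible (6*0 + 5*0 < 24), so if mu = 0 stationarity would force x = mu_x/2 >= 0, y = mu_y/2 >= 0 with mu_x*x = mu_y*y = 0, i.e. x = y = 0: contradiction. Hence mu > 0 and 6x + 5y = 24 is active.
Try x > 0, y > 0 (so mu_x = mu_y = 0): x = 6*mu/2, y = 5*mu/2
Substitute: 6*(6*mu/2) + 5*(5*mu/2) = 24
  mu*61/2 = 24 => mu = 48/61
x* = 144/61 > 0, y* = 120/61 > 0, consistent with mu_x = mu_y = 0.
f is convex and the constraints are linear, so this KKT point is the global minimum.
f* = 576/61
Active constraints: 6x + 5y >= 24 (holds with equality, mu = 48/61 > 0); x >= 0 and y >= 0 are inactive (mu_x = mu_y = 0).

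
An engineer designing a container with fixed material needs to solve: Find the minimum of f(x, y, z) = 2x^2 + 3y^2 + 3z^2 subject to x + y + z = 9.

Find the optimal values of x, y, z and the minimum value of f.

Using Lagrange multipliers on f = 2x^2 + 3y^2 + 3z^2 with constraint x + y + z = 9:
Conditions: 2*2*x = lambda, 2*3*y = lambda, 2*3*z = lambda
So x = lambda/4, y = lambda/6, z = lambda/6
Substituting into constraint: lambda * (7/12) = 9
lambda = 108/7
x = 27/7, y = 18/7, z = 18/7
Minimum value = 486/7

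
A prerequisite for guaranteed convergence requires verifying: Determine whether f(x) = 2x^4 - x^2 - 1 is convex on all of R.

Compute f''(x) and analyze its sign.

f(x) = 2x^4 - x^2 - 1
f'(x) = 8x^3 + -2x
f''(x) = 24x^2 + -2
f''(0) = -2 < 0, so not convex near x = 0
Therefore, f is not globally convex on R.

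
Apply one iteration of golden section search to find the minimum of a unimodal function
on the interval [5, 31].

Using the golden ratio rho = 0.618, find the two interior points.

Golden section search on [5, 31].
Golden ratio rho = 0.618 (approx).
Interior points:
  x_1 = 5 + (1-0.618)*26 = 14.9320
  x_2 = 5 + 0.618*26 = 21.0680
Compare f(x_1) and f(x_2) to determine which subinterval to keep.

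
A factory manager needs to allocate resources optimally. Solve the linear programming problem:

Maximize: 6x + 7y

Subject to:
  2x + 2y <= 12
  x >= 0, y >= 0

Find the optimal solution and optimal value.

The feasible region has vertices at [(0, 0), (6, 0), (0, 6)].
Checking objective 6x + 7y at each vertex:
  (0, 0): 6*0 + 7*0 = 0
  (6, 0): 6*6 + 7*0 = 36
  (0, 6): 6*0 + 7*6 = 42
Maximum is 42 at (0, 6).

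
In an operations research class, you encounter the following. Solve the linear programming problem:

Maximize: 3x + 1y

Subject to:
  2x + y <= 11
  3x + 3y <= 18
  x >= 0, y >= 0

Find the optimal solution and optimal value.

Feasible vertices: (0, 0), (0, 6), (5, 1), (11/2, 0)
Objective 3x + 1y at each:
  (0, 0): 0
  (0, 6): 6
  (5, 1): 16
  (11/2, 0): 33/2
Maximum is 33/2 at (11/2, 0).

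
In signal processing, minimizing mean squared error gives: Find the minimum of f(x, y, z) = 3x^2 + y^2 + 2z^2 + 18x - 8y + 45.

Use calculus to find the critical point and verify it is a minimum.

f(x,y,z) = 3x^2 + y^2 + 2z^2 + 18x - 8y + 45
df/dx = 6x + (18) = 0 => x = -3
df/dy = 2y + (-8) = 0 => y = 4
df/dz = 4z + (0) = 0 => z = 0
f(-3,4,0) = 3*(-3)^2 + 1*(4)^2 + 2*(0)^2 + 18*(-3) + -8*(4) + 45 = 2
Hessian is diagonal with entries 6, 2, 4 > 0, confirmed minimum.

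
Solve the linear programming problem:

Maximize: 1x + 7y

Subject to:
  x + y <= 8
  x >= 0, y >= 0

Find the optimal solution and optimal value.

The feasible region has vertices at [(0, 0), (8, 0), (0, 8)].
Checking objective 1x + 7y at each vertex:
  (0, 0): 1*0 + 7*0 = 0
  (8, 0): 1*8 + 7*0 = 8
  (0, 8): 1*0 + 7*8 = 56
Maximum is 56 at (0, 8).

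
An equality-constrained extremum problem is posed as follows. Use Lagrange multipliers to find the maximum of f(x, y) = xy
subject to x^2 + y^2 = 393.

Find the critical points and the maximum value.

Lagrange conditions: y = 2*lambda*x and x = 2*lambda*y
If x = 0 then y = 0, violating the constraint, so x, y != 0.
Dividing: y/x = x/y => x^2 = y^2 => y = x or y = -x
Constraint: 2x^2 = 393 => x^2 = 393/2 => x = +/-sqrt(393/2)
Critical points: (sqrt(393/2), sqrt(393/2)), (-sqrt(393/2), -sqrt(393/2)), (sqrt(393/2), -sqrt(393/2)), (-sqrt(393/2), sqrt(393/2))
  y = x:  xy = x^2 = 393/2  at (sqrt(393/2), sqrt(393/2)) and (-sqrt(393/2), -sqrt(393/2))
  y = -x: xy = -x^2 = -393/2 at (sqrt(393/2), -sqrt(393/2)) and (-sqrt(393/2), sqrt(393/2))
Maximum xy = 393/2 at (sqrt(393/2), sqrt(393/2)) and (-sqrt(393/2), -sqrt(393/2))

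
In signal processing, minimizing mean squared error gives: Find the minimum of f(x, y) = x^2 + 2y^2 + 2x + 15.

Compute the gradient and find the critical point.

f(x,y) = x^2 + 2y^2 + 2x + 15
df/dx = 2x + (2) = 0  =>  x = -1
df/dy = 4y + (0) = 0  =>  y = 0
f(-1, 0) = 1*(-1)^2 + 2*(0)^2 + 2*(-1) + 15 = 14
Hessian is diagonal with entries 2, 4 > 0, so this is a minimum.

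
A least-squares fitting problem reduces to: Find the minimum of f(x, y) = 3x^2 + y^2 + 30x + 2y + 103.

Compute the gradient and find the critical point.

f(x,y) = 3x^2 + y^2 + 30x + 2y + 103
df/dx = 6x + (30) = 0  =>  x = -5
df/dy = 2y + (2) = 0  =>  y = -1
f(-5, -1) = 3*(-5)^2 + 1*(-1)^2 + 30*(-5) + 2*(-1) + 103 = 27
Hessian is diagonal with entries 6, 2 > 0, so this is a minimum.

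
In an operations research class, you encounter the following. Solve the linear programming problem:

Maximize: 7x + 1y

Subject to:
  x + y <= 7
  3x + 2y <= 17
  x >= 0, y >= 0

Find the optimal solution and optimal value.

Feasible vertices: (0, 0), (0, 7), (3, 4), (17/3, 0)
Objective 7x + 1y at each:
  (0, 0): 0
  (0, 7): 7
  (3, 4): 25
  (17/3, 0): 119/3
Maximum is 119/3 at (17/3, 0).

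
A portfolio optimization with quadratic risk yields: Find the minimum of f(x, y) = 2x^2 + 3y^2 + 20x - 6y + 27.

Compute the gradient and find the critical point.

f(x,y) = 2x^2 + 3y^2 + 20x - 6y + 27
df/dx = 4x + (20) = 0  =>  x = -5
df/dy = 6y + (-6) = 0  =>  y = 1
f(-5, 1) = 2*(-5)^2 + 3*(1)^2 + 20*(-5) + -6*(1) + 27 = -26
Hessian is diagonal with entries 4, 6 > 0, so this is a minimum.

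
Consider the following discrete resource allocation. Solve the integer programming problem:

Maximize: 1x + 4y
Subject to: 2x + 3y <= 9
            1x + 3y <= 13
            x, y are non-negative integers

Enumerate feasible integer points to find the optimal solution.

Constraint 1: 2x + 3y <= 9
Constraint 2: 1x + 3y <= 13
Feasible x range (need y >= 0): 0 <= x <= min(9/2, 13/1) => x in {0, ..., 4}.
Enumerate feasible integer points row by row (the coefficient of y is 4 > 0, so for each x the largest feasible y gives the best value):
  x = 0: y <= min((9 - 2*0)/3, (13 - 1*0)/3) => y in {0, ..., 3}; best 1*0 + 4*3 = 12
  x = 1: y <= min((9 - 2*1)/3, (13 - 1*1)/3) => y in {0, ..., 2}; best 1*1 + 4*2 = 9
  x = 2: y <= min((9 - 2*2)/3, (13 - 1*2)/3) => y in {0, ..., 1}; best 1*2 + 4*1 = 6
  x = 3: y <= min((9 - 2*3)/3, (13 - 1*3)/3) => y in {0, ..., 1}; best 1*3 + 4*1 = 7
  x = 4: y <= min((9 - 2*4)/3, (13 - 1*4)/3) => y in {0}; best 1*4 + 4*0 = 4
The maximum 1x + 4y = 12 is achieved at x = 0, y = 3.
Check: 2*0 + 3*3 = 9 <= 9 and 1*0 + 3*3 = 9 <= 13.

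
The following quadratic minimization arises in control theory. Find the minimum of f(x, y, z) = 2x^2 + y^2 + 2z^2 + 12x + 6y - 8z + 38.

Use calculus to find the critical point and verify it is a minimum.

f(x,y,z) = 2x^2 + y^2 + 2z^2 + 12x + 6y - 8z + 38
df/dx = 4x + (12) = 0 => x = -3
df/dy = 2y + (6) = 0 => y = -3
df/dz = 4z + (-8) = 0 => z = 2
f(-3,-3,2) = 2*(-3)^2 + 1*(-3)^2 + 2*(2)^2 + 12*(-3) + 6*(-3) + -8*(2) + 38 = 3
Hessian is diagonal with entries 4, 2, 4 > 0, confirmed minimum.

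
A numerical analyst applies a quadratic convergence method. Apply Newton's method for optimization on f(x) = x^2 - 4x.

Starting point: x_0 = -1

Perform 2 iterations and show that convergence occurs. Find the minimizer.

f(x) = x^2 - 4x, f'(x) = 2x + (-4), f''(x) = 2
Step 1: f'(-1) = -6, x_1 = -1 - -6/2 = 2
Step 2: f'(2) = 0, x_2 = 2 (converged)
Newton's method converges in 1 step for quadratics.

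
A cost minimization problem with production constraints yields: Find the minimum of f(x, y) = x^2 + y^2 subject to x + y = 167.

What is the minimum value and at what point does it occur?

Substitute y = 167 - x into f(x,y) = x^2 + y^2:
g(x) = x^2 + (167 - x)^2 = 2x^2 - 334x + 27889
g'(x) = 4x - 334 = 0  =>  x = 167/2
y = 167 - 167/2 = 167/2
Minimum value = (167/2)^2 + (167/2)^2 = 27889/2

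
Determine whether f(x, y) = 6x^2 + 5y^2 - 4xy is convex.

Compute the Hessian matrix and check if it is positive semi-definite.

f(x,y) = 6x^2 + 5y^2 - 4xy
Hessian H = [[12, -4], [-4, 10]]
trace(H) = 22, det(H) = 104
Eigenvalues: (22 +/- sqrt(68)) / 2 = 15.12, 6.877
Since both eigenvalues > 0, f is convex.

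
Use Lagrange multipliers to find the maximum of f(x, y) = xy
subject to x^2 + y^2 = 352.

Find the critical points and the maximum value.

Lagrange conditions: y = 2*lambda*x and x = 2*lambda*y
If x = 0 then y = 0, violating the constraint, so x, y != 0.
Dividing: y/x = x/y => x^2 = y^2 => y = x or y = -x
Constraint: 2x^2 = 352 => x^2 = 176 => x = +/-sqrt(176)
Critical points: (sqrt(176), sqrt(176)), (-sqrt(176), -sqrt(176)), (sqrt(176), -sqrt(176)), (-sqrt(176), sqrt(176))
  y = x:  xy = x^2 = 176  at (sqrt(176), sqrt(176)) and (-sqrt(176), -sqrt(176))
  y = -x: xy = -x^2 = -176 at (sqrt(176), -sqrt(176)) and (-sqrt(176), sqrt(176))
Maximum xy = 176 at (sqrt(176), sqrt(176)) and (-sqrt(176), -sqrt(176))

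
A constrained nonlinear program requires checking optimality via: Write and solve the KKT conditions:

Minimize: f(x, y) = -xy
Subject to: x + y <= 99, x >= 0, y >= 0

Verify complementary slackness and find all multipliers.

Problem: min -xy s.t. x + y <= 99 (multiplier lambda), x >= 0 (mu_x), y >= 0 (mu_y)
KKT stationarity: -y + lambda - mu_x = 0, -x + lambda - mu_y = 0, with lambda, mu_x, mu_y >= 0
Complementary slackness: lambda*(x + y - 99) = 0, mu_x*x = 0, mu_y*y = 0
If lambda = 0: y = -mu_x <= 0 and x = -mu_y <= 0 force x = y = 0 with f = 0; but x = y = 99/2 is feasible with f = -9801/4 < 0, so this is not the minimum. Hence lambda > 0 and x + y = 99.
Try x > 0, y > 0 (so mu_x = mu_y = 0): y = lambda, x = lambda => x = y = lambda
x + y = 99 => 2*lambda = 99 => lambda = 99/2
x* = y* = 99/2 > 0, consistent with mu_x = mu_y = 0.
(Any feasible point with x = 0 or y = 0 has f = 0 > -9801/4, so the minimum is not on those boundaries.)
min(-xy) = -9801/4 (i.e. max xy = 9801/4)
Multipliers: lambda = 99/2, mu_x = 0, mu_y = 0
Complementary slackness: lambda*(x + y - 99) = 99/2*(99/2 + 99/2 - 99) = 0, mu_x*x = 0*99/2 = 0, mu_y*y = 0*99/2 = 0. Satisfied.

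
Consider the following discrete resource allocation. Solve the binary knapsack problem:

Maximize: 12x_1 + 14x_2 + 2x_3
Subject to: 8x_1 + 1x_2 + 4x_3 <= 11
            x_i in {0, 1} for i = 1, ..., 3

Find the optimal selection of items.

Items: item 1 (v=12, w=8), item 2 (v=14, w=1), item 3 (v=2, w=4)
Capacity: 11
Checking all 8 subsets (w = total weight, v = total value):
  {}: w = 0, v = 0
  {1}: w = 8, v = 12
  {2}: w = 1, v = 14
  {3}: w = 4, v = 2
  {1, 2}: w = 9, v = 26
  {1, 3}: w = 12 > 11, infeasible
  {2, 3}: w = 5, v = 16
  {1, 2, 3}: w = 13 > 11, infeasible
Best feasible subset: items [1, 2]
Total weight: 9 <= 11, total value: 26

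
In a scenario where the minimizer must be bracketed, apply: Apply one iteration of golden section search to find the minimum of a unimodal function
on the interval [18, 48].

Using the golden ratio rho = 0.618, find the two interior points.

Golden section search on [18, 48].
Golden ratio rho = 0.618 (approx).
Interior points:
  x_1 = 18 + (1-0.618)*30 = 29.4600
  x_2 = 18 + 0.618*30 = 36.5400
Compare f(x_1) and f(x_2) to determine which subinterval to keep.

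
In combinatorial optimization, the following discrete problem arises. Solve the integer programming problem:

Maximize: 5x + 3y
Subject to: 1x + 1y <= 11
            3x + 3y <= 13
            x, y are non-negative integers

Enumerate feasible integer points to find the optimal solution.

Constraint 1: 1x + 1y <= 11
Constraint 2: 3x + 3y <= 13
Feasible x range (need y >= 0): 0 <= x <= min(11/1, 13/3) => x in {0, ..., 4}.
Enumerate feasible integer points row by row (the coefficient of y is 3 > 0, so for each x the largest feasible y gives the best value):
  x = 0: y <= min((11 - 1*0)/1, (13 - 3*0)/3) => y in {0, ..., 4}; best 5*0 + 3*4 = 12
  x = 1: y <= min((11 - 1*1)/1, (13 - 3*1)/3) => y in {0, ..., 3}; best 5*1 + 3*3 = 14
  x = 2: y <= min((11 - 1*2)/1, (13 - 3*2)/3) => y in {0, ..., 2}; best 5*2 + 3*2 = 16
  x = 3: y <= min((11 - 1*3)/1, (13 - 3*3)/3) => y in {0, ..., 1}; best 5*3 + 3*1 = 18
  x = 4: y <= min((11 - 1*4)/1, (13 - 3*4)/3) => y in {0}; best 5*4 + 3*0 = 20
The maximum 5x + 3y = 20 is achieved at x = 4, y = 0.
Check: 1*4 + 1*0 = 4 <= 11 and 3*4 + 3*0 = 12 <= 13.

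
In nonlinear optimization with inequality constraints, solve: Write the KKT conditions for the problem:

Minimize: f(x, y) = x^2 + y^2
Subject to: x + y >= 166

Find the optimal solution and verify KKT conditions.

KKT conditions for min x^2 + y^2 s.t. x + y >= 166:
Stationarity: 2x = mu, 2y = mu
So x = y = mu/2.
Complementary slackness: mu*(x + y - 166) = 0
Primal feasibility: x + y >= 166; dual feasibility: mu >= 0
If mu = 0 then x = y = 0, but 0 + 0 < 166 is infeasible, so the constraint is active.
Constraint active: x + y = 2*(mu/2) = 166 => mu = 166
x = y = 83, f = 13778
Verify: stationarity 2*83 = 166 = mu; primal 83 + 83 = 166 >= 166; dual mu = 166 >= 0; complementary slackness 166*(166 - 166) = 0. All KKT conditions hold.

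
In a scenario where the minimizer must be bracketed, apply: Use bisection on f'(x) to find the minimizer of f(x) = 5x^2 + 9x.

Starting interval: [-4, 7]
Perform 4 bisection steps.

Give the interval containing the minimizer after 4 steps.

Finding critical point of f(x) = 5x^2 + 9x using bisection on f'(x) = 10x + 9.
f'(x) = 0 when x = -9/10.
Starting interval: [-4, 7]
Step 1: mid = 3/2, f'(mid) = 24, new interval = [-4, 3/2]
Step 2: mid = -5/4, f'(mid) = -7/2, new interval = [-5/4, 3/2]
Step 3: mid = 1/8, f'(mid) = 41/4, new interval = [-5/4, 1/8]
Step 4: mid = -9/16, f'(mid) = 27/8, new interval = [-5/4, -9/16]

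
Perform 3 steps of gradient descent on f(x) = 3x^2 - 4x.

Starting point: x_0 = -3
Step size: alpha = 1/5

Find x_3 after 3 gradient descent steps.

f(x) = 3x^2 - 4x, f'(x) = 6x + (-4)
Step 1: f'(-3) = -22, x_1 = -3 - 1/5 * -22 = 7/5
Step 2: f'(7/5) = 22/5, x_2 = 7/5 - 1/5 * 22/5 = 13/25
Step 3: f'(13/25) = -22/25, x_3 = 13/25 - 1/5 * -22/25 = 87/125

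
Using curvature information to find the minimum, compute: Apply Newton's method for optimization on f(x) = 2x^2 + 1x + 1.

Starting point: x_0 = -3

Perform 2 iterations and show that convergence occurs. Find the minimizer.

f(x) = 2x^2 + 1x + 1, f'(x) = 4x + (1), f''(x) = 4
Step 1: f'(-3) = -11, x_1 = -3 - -11/4 = -1/4
Step 2: f'(-1/4) = 0, x_2 = -1/4 (converged)
Newton's method converges in 1 step for quadratics.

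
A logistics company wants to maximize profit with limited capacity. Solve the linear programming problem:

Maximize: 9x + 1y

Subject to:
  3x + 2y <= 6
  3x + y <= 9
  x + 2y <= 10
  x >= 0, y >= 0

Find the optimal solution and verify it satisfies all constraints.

Feasible vertices: (0, 0), (0, 3), (2, 0)
Objective 9x + 1y at each vertex:
  (0, 0): 0
  (0, 3): 3
  (2, 0): 18
Maximum is 18 at (2, 0).
Verify constraints at (x, y) = (2, 0):
  3*2 + 2*0 = 6 <= 6 (active)
  3*2 + 1*0 = 6 <= 9
  1*2 + 2*0 = 2 <= 10
  x = 2 >= 0, y = 0 >= 0. All constraints satisfied.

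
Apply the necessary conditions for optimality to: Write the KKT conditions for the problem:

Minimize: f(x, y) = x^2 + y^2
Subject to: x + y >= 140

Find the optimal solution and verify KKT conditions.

KKT conditions for min x^2 + y^2 s.t. x + y >= 140:
Stationarity: 2x = mu, 2y = mu
So x = y = mu/2.
Complementary slackness: mu*(x + y - 140) = 0
Primal feasibility: x + y >= 140; dual feasibility: mu >= 0
If mu = 0 then x = y = 0, but 0 + 0 < 140 is infeasible, so the constraint is active.
Constraint active: x + y = 2*(mu/2) = 140 => mu = 140
x = y = 70, f = 9800
Verify: stationarity 2*70 = 140 = mu; primal 70 + 70 = 140 >= 140; dual mu = 140 >= 0; complementary slackness 140*(140 - 140) = 0. All KKT conditions hold.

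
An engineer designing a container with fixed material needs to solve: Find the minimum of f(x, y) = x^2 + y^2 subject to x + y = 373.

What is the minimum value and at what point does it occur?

Substitute y = 373 - x into f(x,y) = x^2 + y^2:
g(x) = x^2 + (373 - x)^2 = 2x^2 - 746x + 139129
g'(x) = 4x - 746 = 0  =>  x = 373/2
y = 373 - 373/2 = 373/2
Minimum value = (373/2)^2 + (373/2)^2 = 139129/2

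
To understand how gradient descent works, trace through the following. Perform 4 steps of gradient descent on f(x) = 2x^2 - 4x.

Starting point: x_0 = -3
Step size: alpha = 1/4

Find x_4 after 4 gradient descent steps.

f(x) = 2x^2 - 4x, f'(x) = 4x + (-4)
Step 1: f'(-3) = -16, x_1 = -3 - 1/4 * -16 = 1
Step 2: f'(1) = 0, x_2 = 1 - 1/4 * 0 = 1
Step 3: f'(1) = 0, x_3 = 1 - 1/4 * 0 = 1
Step 4: f'(1) = 0, x_4 = 1 - 1/4 * 0 = 1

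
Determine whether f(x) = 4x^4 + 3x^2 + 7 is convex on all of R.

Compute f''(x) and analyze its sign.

f(x) = 4x^4 + 3x^2 + 7
f'(x) = 16x^3 + 6x
f''(x) = 48x^2 + 6
f''(x) = 48x^2 + 6 >= 6 > 0 for all x
Therefore, f is convex on R.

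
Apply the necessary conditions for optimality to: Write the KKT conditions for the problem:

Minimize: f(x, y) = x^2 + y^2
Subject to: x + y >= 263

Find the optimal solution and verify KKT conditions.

KKT conditions for min x^2 + y^2 s.t. x + y >= 263:
Stationarity: 2x = mu, 2y = mu
So x = y = mu/2.
Complementary slackness: mu*(x + y - 263) = 0
Primal feasibility: x + y >= 263; dual feasibility: mu >= 0
If mu = 0 then x = y = 0, but 0 + 0 < 263 is infeasible, so the constraint is active.
Constraint active: x + y = 2*(mu/2) = 263 => mu = 263
x = y = 263/2, f = 69169/2
Verify: stationarity 2*(263/2) = 263 = mu; primal 263/2 + 263/2 = 263 >= 263; dual mu = 263 >= 0; complementary slackness 263*(263 - 263) = 0. All KKT conditions hold.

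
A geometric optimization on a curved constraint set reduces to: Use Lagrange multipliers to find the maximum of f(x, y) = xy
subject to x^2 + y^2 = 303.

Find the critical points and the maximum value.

Lagrange conditions: y = 2*lambda*x and x = 2*lambda*y
If x = 0 then y = 0, violating the constraint, so x, y != 0.
Dividing: y/x = x/y => x^2 = y^2 => y = x or y = -x
Constraint: 2x^2 = 303 => x^2 = 303/2 => x = +/-sqrt(303/2)
Critical points: (sqrt(303/2), sqrt(303/2)), (-sqrt(303/2), -sqrt(303/2)), (sqrt(303/2), -sqrt(303/2)), (-sqrt(303/2), sqrt(303/2))
  y = x:  xy = x^2 = 303/2  at (sqrt(303/2), sqrt(303/2)) and (-sqrt(303/2), -sqrt(303/2))
  y = -x: xy = -x^2 = -303/2 at (sqrt(303/2), -sqrt(303/2)) and (-sqrt(303/2), sqrt(303/2))
Maximum xy = 303/2 at (sqrt(303/2), sqrt(303/2)) and (-sqrt(303/2), -sqrt(303/2))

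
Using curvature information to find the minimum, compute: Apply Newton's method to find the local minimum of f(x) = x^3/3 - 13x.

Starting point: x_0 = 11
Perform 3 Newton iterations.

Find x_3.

f(x) = x^3/3 - 13x
f'(x) = x^2 - 13, f''(x) = 2x
Newton update: x_{n+1} = x_n - (x_n^2 - 13)/(2*x_n)
Step 1: x_0 = 11, f'=108, f''=22, x_1 = 67/11
Step 2: x_1 = 67/11, f'=2916/121, f''=134/11, x_2 = 3031/737
Step 3: x_2 = 3031/737, f'=2125764/543169, f''=6062/737, x_3 = 8124079/2233847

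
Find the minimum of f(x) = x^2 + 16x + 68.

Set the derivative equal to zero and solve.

f(x) = x^2 + 16x + 68
f'(x) = 2x + (16) = 0
x = -16/2 = -8
f(-8) = 4
Since f''(x) = 2 > 0, this is a minimum.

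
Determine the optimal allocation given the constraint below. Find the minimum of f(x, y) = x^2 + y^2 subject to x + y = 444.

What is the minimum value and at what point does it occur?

Substitute y = 444 - x into f(x,y) = x^2 + y^2:
g(x) = x^2 + (444 - x)^2 = 2x^2 - 888x + 197136
g'(x) = 4x - 888 = 0  =>  x = 222
y = 444 - 222 = 222
Minimum value = 222^2 + 222^2 = 98568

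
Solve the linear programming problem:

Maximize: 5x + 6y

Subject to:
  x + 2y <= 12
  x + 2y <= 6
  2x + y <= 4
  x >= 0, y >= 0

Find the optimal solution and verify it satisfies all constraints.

Feasible vertices: (0, 0), (0, 3), (2/3, 8/3), (2, 0)
Objective 5x + 6y at each vertex:
  (0, 0): 0
  (0, 3): 18
  (2/3, 8/3): 58/3
  (2, 0): 10
Maximum is 58/3 at (2/3, 8/3).
Verify constraints at (x, y) = (2/3, 8/3):
  1*(2/3) + 2*(8/3) = 6 <= 12
  1*(2/3) + 2*(8/3) = 6 <= 6 (active)
  2*(2/3) + 1*(8/3) = 4 <= 4 (active)
  x = 2/3 >= 0, y = 8/3 >= 0. All constraints satisfied.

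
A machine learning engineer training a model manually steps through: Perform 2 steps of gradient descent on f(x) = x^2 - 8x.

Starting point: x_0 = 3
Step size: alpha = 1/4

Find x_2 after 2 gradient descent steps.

f(x) = x^2 - 8x, f'(x) = 2x + (-8)
Step 1: f'(3) = -2, x_1 = 3 - 1/4 * -2 = 7/2
Step 2: f'(7/2) = -1, x_2 = 7/2 - 1/4 * -1 = 15/4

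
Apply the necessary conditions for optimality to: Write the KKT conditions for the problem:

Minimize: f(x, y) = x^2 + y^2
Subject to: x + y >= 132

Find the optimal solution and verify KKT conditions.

KKT conditions for min x^2 + y^2 s.t. x + y >= 132:
Stationarity: 2x = mu, 2y = mu
So x = y = mu/2.
Complementary slackness: mu*(x + y - 132) = 0
Primal feasibility: x + y >= 132; dual feasibility: mu >= 0
If mu = 0 then x = y = 0, but 0 + 0 < 132 is infeasible, so the constraint is active.
Constraint active: x + y = 2*(mu/2) = 132 => mu = 132
x = y = 66, f = 8712
Verify: stationarity 2*66 = 132 = mu; primal 66 + 66 = 132 >= 132; dual mu = 132 >= 0; complementary slackness 132*(132 - 132) = 0. All KKT conditions hold.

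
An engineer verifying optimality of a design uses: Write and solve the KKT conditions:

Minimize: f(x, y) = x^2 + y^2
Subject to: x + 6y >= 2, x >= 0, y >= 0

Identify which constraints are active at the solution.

KKT conditions for min x^2 + y^2 s.t. 1x + 6y >= 2, x >= 0, y >= 0:
Stationarity: 2x = mu*1 + mu_x, 2y = mu*6 + mu_y, with mu, mu_x, mu_y >= 0
Complementary slackness: mu*(x + 6y - 2) = 0, mu_x*x = 0, mu_y*y = 0
(0, 0) is infeasible (1*0 + 6*0 < 2), so if mu = 0 stationarity would force x = mu_x/2 >= 0, y = mu_y/2 >= 0 with mu_x*x = mu_y*y = 0, i.e. x = y = 0: contradiction. Hence mu > 0 and x + 6y = 2 is active.
Try x > 0, y > 0 (so mu_x = mu_y = 0): x = 1*mu/2, y = 6*mu/2
Substitute: 1*(1*mu/2) + 6*(6*mu/2) = 2
  mu*37/2 = 2 => mu = 4/37
x* = 2/37 > 0, y* = 12/37 > 0, consistent with mu_x = mu_y = 0.
f is convex and the constraints are linear, so this KKT point is the global minimum.
f* = 4/37
Active constraints: x + 6y >= 2 (holds with equality, mu = 4/37 > 0); x >= 0 and y >= 0 are inactive (mu_x = mu_y = 0).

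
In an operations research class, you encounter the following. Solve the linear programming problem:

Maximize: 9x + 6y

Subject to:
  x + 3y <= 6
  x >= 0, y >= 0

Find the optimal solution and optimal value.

The feasible region has vertices at [(0, 0), (6, 0), (0, 2)].
Checking objective 9x + 6y at each vertex:
  (0, 0): 9*0 + 6*0 = 0
  (6, 0): 9*6 + 6*0 = 54
  (0, 2): 9*0 + 6*2 = 12
Maximum is 54 at (6, 0).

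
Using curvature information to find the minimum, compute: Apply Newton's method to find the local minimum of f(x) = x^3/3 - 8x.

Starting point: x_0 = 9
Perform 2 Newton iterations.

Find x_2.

f(x) = x^3/3 - 8x
f'(x) = x^2 - 8, f''(x) = 2x
Newton update: x_{n+1} = x_n - (x_n^2 - 8)/(2*x_n)
Step 1: x_0 = 9, f'=73, f''=18, x_1 = 89/18
Step 2: x_1 = 89/18, f'=5329/324, f''=89/9, x_2 = 10513/3204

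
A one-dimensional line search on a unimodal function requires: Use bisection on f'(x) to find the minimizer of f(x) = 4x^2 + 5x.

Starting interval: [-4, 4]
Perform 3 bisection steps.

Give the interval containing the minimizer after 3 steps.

Finding critical point of f(x) = 4x^2 + 5x using bisection on f'(x) = 8x + 5.
f'(x) = 0 when x = -5/8.
Starting interval: [-4, 4]
Step 1: mid = 0, f'(mid) = 5, new interval = [-4, 0]
Step 2: mid = -2, f'(mid) = -11, new interval = [-2, 0]
Step 3: mid = -1, f'(mid) = -3, new interval = [-1, 0]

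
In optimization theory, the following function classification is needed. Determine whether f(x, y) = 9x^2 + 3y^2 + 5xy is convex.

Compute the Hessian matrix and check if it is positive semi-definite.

f(x,y) = 9x^2 + 3y^2 + 5xy
Hessian H = [[18, 5], [5, 6]]
trace(H) = 24, det(H) = 83
Eigenvalues: (24 +/- sqrt(244)) / 2 = 19.81, 4.19
Since both eigenvalues > 0, f is convex.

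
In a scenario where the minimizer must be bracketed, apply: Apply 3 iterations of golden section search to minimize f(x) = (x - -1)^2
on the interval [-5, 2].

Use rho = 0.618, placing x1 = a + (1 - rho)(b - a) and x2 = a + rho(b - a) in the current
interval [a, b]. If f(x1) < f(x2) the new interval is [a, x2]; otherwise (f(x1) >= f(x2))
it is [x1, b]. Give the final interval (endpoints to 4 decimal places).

Golden section search for min of f(x) = (x - -1)^2 on [-5, 2].
Each step: x1 = a + (1 - rho)(b - a), x2 = a + rho(b - a); if f(x1) < f(x2) keep [a, x2], otherwise keep [x1, b].
Step 1: [-5.0000, 2.0000], x1=-2.3260 (f=1.7583), x2=-0.6740 (f=0.1063); f(x1) > f(x2) => keep [-2.3260, 2.0000]
Step 2: [-2.3260, 2.0000], x1=-0.6735 (f=0.1066), x2=0.3475 (f=1.8157); f(x1) < f(x2) => keep [-2.3260, 0.3475]
Step 3: [-2.3260, 0.3475], x1=-1.3047 (f=0.0929), x2=-0.6738 (f=0.1064); f(x1) < f(x2) => keep [-2.3260, -0.6738]
Final interval: [-2.3260, -0.6738]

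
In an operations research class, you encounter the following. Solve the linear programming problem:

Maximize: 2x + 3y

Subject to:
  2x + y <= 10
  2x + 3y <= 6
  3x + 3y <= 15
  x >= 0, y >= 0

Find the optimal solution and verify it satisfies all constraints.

Feasible vertices: (0, 0), (0, 2), (3, 0)
Objective 2x + 3y at each vertex:
  (0, 0): 0
  (0, 2): 6
  (3, 0): 6
Maximum is 6 at (0, 2).
Verify constraints at (x, y) = (0, 2):
  2*0 + 1*2 = 2 <= 10
  2*0 + 3*2 = 6 <= 6 (active)
  3*0 + 3*2 = 6 <= 15
  x = 0 >= 0, y = 2 >= 0. All constraints satisfied.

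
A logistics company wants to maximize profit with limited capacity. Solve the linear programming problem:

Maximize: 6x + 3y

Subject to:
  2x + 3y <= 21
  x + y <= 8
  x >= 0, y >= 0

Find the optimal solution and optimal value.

Feasible vertices: (0, 0), (0, 7), (3, 5), (8, 0)
Objective 6x + 3y at each:
  (0, 0): 0
  (0, 7): 21
  (3, 5): 33
  (8, 0): 48
Maximum is 48 at (8, 0).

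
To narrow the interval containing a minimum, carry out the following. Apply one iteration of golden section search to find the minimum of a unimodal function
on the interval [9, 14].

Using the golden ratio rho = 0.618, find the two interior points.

Golden section search on [9, 14].
Golden ratio rho = 0.618 (approx).
Interior points:
  x_1 = 9 + (1-0.618)*5 = 10.9100
  x_2 = 9 + 0.618*5 = 12.0900
Compare f(x_1) and f(x_2) to determine which subinterval to keep.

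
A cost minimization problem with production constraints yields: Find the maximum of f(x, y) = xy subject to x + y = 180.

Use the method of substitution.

Substitute y = 180 - x into f(x,y) = xy:
g(x) = x(180 - x) = 180x - x^2
g'(x) = 180 - 2x = 0  =>  x = 90
y = 180 - 90 = 90
Maximum value = 90 * 90 = 8100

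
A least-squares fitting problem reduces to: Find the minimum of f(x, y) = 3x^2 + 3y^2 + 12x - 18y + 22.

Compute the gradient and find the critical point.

f(x,y) = 3x^2 + 3y^2 + 12x - 18y + 22
df/dx = 6x + (12) = 0  =>  x = -2
df/dy = 6y + (-18) = 0  =>  y = 3
f(-2, 3) = 3*(-2)^2 + 3*(3)^2 + 12*(-2) + -18*(3) + 22 = -17
Hessian is diagonal with entries 6, 6 > 0, so this is a minimum.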